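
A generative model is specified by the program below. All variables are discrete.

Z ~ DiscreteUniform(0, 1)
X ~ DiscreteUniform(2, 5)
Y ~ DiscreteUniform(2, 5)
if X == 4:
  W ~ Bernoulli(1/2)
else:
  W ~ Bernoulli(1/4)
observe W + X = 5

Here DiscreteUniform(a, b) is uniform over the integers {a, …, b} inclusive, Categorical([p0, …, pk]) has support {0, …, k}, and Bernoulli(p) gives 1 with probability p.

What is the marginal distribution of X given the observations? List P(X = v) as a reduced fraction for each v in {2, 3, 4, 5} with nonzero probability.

Enumerate traces; 16 have nonzero weight after conditioning:
  (Z=0, X=4, Y=2, W=1) weight 1/64
  (Z=0, X=4, Y=3, W=1) weight 1/64
  (Z=0, X=4, Y=4, W=1) weight 1/64
  (Z=0, X=4, Y=5, W=1) weight 1/64
  (Z=0, X=5, Y=2, W=0) weight 3/128
  (Z=0, X=5, Y=3, W=0) weight 3/128
  (Z=0, X=5, Y=4, W=0) weight 3/128
  (Z=0, X=5, Y=5, W=0) weight 3/128
  … 8 more
Group by X:
  weight(X=4) = 1/8
  weight(X=5) = 3/16
Total weight = 1/8 + 3/16 = 5/16
P(X=4 | obs) = 1/8 / 5/16 = 2/5
P(X=5 | obs) = 3/16 / 5/16 = 3/5

P(X=4) = 2/5, P(X=5) = 3/5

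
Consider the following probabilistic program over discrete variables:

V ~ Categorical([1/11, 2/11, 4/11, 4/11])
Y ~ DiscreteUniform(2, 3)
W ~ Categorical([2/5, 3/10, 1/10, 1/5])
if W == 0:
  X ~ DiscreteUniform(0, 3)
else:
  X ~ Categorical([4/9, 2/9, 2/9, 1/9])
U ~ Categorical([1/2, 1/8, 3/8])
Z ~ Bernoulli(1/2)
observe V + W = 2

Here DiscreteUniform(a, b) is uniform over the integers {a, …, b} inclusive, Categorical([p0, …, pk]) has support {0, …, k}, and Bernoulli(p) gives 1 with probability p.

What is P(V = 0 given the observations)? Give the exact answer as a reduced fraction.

Enumerate traces; 144 have nonzero weight after conditioning:
  (V=0, Y=2, W=2, X=0, U=0, Z=0) weight 1/1980
  (V=0, Y=2, W=2, X=0, U=0, Z=1) weight 1/1980
  (V=0, Y=2, W=2, X=0, U=1, Z=0) weight 1/7920
  (V=0, Y=2, W=2, X=0, U=1, Z=1) weight 1/7920
  (V=0, Y=2, W=2, X=0, U=2, Z=0) weight 1/2640
  (V=0, Y=2, W=2, X=0, U=2, Z=1) weight 1/2640
  (V=0, Y=2, W=2, X=1, U=0, Z=0) weight 1/3960
  (V=0, Y=2, W=2, X=1, U=0, Z=1) weight 1/3960
  (V=1, Y=2, W=1, X=0, U=0, Z=0) weight 1/330
  (V=2, Y=2, W=0, X=0, U=0, Z=0) weight 1/220
  … 134 more
Group by V:
  weight(V=0) = 1/110
  weight(V=1) = 3/55
  weight(V=2) = 8/55
Total weight = 1/110 + 3/55 + 8/55 = 23/110
P(V=0 | obs) = 1/110 / 23/110 = 1/23
P(V=1 | obs) = 3/55 / 23/110 = 6/23
P(V=2 | obs) = 8/55 / 23/110 = 16/23

P(V = 0 | obs) = 1/23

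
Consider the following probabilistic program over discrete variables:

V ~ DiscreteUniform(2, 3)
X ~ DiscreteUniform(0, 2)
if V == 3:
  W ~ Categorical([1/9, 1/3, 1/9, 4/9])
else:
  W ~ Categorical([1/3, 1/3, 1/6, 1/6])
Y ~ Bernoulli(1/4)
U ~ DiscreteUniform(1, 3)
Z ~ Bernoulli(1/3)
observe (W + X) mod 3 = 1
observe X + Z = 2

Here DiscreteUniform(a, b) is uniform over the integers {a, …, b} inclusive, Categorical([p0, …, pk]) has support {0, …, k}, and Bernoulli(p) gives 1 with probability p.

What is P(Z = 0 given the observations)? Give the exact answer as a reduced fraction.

P(Z = 0 | obs) = 10/29

Enumerate traces; 36 have nonzero weight after conditioning:
  (V=2, X=1, W=0, Y=0, U=1, Z=1) weight 1/216
  (V=2, X=1, W=0, Y=0, U=2, Z=1) weight 1/216
  (V=2, X=1, W=0, Y=0, U=3, Z=1) weight 1/216
  (V=2, X=1, W=0, Y=1, U=1, Z=1) weight 1/648
  (V=2, X=1, W=0, Y=1, U=2, Z=1) weight 1/648
  (V=2, X=1, W=0, Y=1, U=3, Z=1) weight 1/648
  (V=2, X=1, W=3, Y=0, U=1, Z=1) weight 1/432
  (V=2, X=1, W=3, Y=0, U=2, Z=1) weight 1/432
  (V=2, X=2, W=2, Y=0, U=1, Z=0) weight 1/216
  … 27 more
Group by Z:
  weight(Z=0) = 5/162
  weight(Z=1) = 19/324
Total weight = 5/162 + 19/324 = 29/324
P(Z=0 | obs) = 5/162 / 29/324 = 10/29
P(Z=1 | obs) = 19/324 / 29/324 = 19/29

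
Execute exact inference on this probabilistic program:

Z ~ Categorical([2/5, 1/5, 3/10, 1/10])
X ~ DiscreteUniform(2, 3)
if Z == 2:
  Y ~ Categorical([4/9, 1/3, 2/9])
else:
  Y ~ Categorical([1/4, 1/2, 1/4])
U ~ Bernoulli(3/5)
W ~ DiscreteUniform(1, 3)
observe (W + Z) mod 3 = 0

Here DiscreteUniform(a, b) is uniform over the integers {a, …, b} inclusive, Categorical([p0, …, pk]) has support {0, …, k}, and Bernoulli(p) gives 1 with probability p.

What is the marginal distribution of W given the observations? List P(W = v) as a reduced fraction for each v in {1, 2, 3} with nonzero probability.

P(W=1) = 3/10, P(W=2) = 1/5, P(W=3) = 1/2

Enumerate traces; 48 have nonzero weight after conditioning:
  (Z=0, X=2, Y=0, U=0, W=3) weight 1/150
  (Z=0, X=2, Y=0, U=1, W=3) weight 1/100
  (Z=0, X=2, Y=1, U=0, W=3) weight 1/75
  (Z=0, X=2, Y=1, U=1, W=3) weight 1/50
  (Z=0, X=2, Y=2, U=0, W=3) weight 1/150
  (Z=0, X=2, Y=2, U=1, W=3) weight 1/100
  (Z=0, X=3, Y=0, U=0, W=3) weight 1/150
  (Z=0, X=3, Y=0, U=1, W=3) weight 1/100
  (Z=1, X=2, Y=0, U=0, W=2) weight 1/300
  (Z=2, X=2, Y=0, U=0, W=1) weight 2/225
  … 38 more
Group by W:
  weight(W=1) = 1/10
  weight(W=2) = 1/15
  weight(W=3) = 1/6
Total weight = 1/10 + 1/15 + 1/6 = 1/3
P(W=1 | obs) = 1/10 / 1/3 = 3/10
P(W=2 | obs) = 1/15 / 1/3 = 1/5
P(W=3 | obs) = 1/6 / 1/3 = 1/2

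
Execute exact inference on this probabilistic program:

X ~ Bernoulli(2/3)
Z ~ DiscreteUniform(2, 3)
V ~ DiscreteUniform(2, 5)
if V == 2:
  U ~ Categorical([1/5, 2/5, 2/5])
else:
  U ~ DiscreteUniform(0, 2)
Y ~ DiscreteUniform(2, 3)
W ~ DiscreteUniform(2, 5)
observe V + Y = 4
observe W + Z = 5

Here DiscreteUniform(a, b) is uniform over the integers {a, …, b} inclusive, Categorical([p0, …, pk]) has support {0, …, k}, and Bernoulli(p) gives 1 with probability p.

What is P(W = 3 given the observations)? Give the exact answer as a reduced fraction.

Enumerate traces; 12 have nonzero weight after conditioning:
  (X=0, Z=2, V=2, U=0, Y=2, W=3) weight 1/960
  (X=0, Z=2, V=2, U=1, Y=2, W=3) weight 1/480
  (X=0, Z=2, V=2, U=2, Y=2, W=3) weight 1/480
  (X=0, Z=3, V=2, U=0, Y=2, W=2) weight 1/960
  (X=0, Z=3, V=2, U=1, Y=2, W=2) weight 1/480
  (X=0, Z=3, V=2, U=2, Y=2, W=2) weight 1/480
  (X=1, Z=2, V=2, U=0, Y=2, W=3) weight 1/480
  (X=1, Z=2, V=2, U=1, Y=2, W=3) weight 1/240
  … 4 more
Group by W:
  weight(W=2) = 1/64
  weight(W=3) = 1/64
Total weight = 1/64 + 1/64 = 1/32
P(W=2 | obs) = 1/64 / 1/32 = 1/2
P(W=3 | obs) = 1/64 / 1/32 = 1/2

P(W = 3 | obs) = 1/2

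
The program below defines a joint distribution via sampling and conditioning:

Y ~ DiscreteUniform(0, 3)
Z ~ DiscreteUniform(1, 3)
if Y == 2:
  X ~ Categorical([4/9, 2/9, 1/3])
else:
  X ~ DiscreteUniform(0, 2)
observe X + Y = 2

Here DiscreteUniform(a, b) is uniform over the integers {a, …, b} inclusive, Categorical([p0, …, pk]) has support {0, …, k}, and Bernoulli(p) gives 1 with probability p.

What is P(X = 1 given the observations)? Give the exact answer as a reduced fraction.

Enumerate traces; 9 have nonzero weight after conditioning:
  (Y=0, Z=1, X=2) weight 1/36
  (Y=0, Z=2, X=2) weight 1/36
  (Y=0, Z=3, X=2) weight 1/36
  (Y=1, Z=1, X=1) weight 1/36
  (Y=1, Z=2, X=1) weight 1/36
  (Y=1, Z=3, X=1) weight 1/36
  (Y=2, Z=1, X=0) weight 1/27
  (Y=2, Z=2, X=0) weight 1/27
  … 1 more
Group by X:
  weight(X=0) = 1/9
  weight(X=1) = 1/12
  weight(X=2) = 1/12
Total weight = 1/9 + 1/12 + 1/12 = 5/18
P(X=0 | obs) = 1/9 / 5/18 = 2/5
P(X=1 | obs) = 1/12 / 5/18 = 3/10
P(X=2 | obs) = 1/12 / 5/18 = 3/10

P(X = 1 | obs) = 3/10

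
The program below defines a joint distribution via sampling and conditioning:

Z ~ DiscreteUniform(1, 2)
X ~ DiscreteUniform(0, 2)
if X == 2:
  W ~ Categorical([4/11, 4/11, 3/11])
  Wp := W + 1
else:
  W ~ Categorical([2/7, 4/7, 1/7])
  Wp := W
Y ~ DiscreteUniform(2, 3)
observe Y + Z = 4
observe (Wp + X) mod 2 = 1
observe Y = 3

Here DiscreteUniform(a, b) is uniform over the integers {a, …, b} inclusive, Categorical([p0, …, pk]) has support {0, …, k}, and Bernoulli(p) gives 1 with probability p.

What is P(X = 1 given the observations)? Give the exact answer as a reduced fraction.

P(X = 1 | obs) = 11/42

Enumerate traces; 5 have nonzero weight after conditioning:
  (Z=1, X=0, W=1, Y=3) weight 1/21
  (Z=1, X=1, W=0, Y=3) weight 1/42
  (Z=1, X=1, W=2, Y=3) weight 1/84
  (Z=1, X=2, W=0, Y=3) weight 1/33
  (Z=1, X=2, W=2, Y=3) weight 1/44
Group by X:
  weight(X=0) = 1/21
  weight(X=1) = 1/28
  weight(X=2) = 7/132
Total weight = 1/21 + 1/28 + 7/132 = 3/22
P(X=0 | obs) = 1/21 / 3/22 = 22/63
P(X=1 | obs) = 1/28 / 3/22 = 11/42
P(X=2 | obs) = 7/132 / 3/22 = 7/18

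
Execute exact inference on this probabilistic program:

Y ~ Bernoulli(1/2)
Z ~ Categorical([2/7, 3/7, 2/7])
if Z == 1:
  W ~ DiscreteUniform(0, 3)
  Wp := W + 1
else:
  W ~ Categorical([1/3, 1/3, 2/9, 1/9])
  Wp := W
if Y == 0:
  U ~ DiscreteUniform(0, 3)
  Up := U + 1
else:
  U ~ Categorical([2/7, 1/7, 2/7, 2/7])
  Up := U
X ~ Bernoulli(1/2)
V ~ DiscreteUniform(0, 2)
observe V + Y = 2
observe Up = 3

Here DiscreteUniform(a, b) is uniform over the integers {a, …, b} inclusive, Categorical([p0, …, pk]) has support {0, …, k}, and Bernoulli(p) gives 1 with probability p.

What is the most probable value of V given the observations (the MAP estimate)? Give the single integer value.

argmax_v P(V = v | obs) = 1

Enumerate traces; 48 have nonzero weight after conditioning:
  (Y=0, Z=0, W=0, U=2, X=0, V=2) weight 1/504
  (Y=0, Z=0, W=0, U=2, X=1, V=2) weight 1/504
  (Y=0, Z=0, W=1, U=2, X=0, V=2) weight 1/504
  (Y=0, Z=0, W=1, U=2, X=1, V=2) weight 1/504
  (Y=0, Z=0, W=2, U=2, X=0, V=2) weight 1/756
  (Y=0, Z=0, W=2, U=2, X=1, V=2) weight 1/756
  (Y=0, Z=0, W=3, U=2, X=0, V=2) weight 1/1512
  (Y=0, Z=0, W=3, U=2, X=1, V=2) weight 1/1512
  (Y=1, Z=0, W=0, U=3, X=0, V=1) weight 1/441
  … 39 more
Group by V:
  weight(V=1) = 1/21
  weight(V=2) = 1/24
Total weight = 1/21 + 1/24 = 5/56
P(V=1 | obs) = 1/21 / 5/56 = 8/15
P(V=2 | obs) = 1/24 / 5/56 = 7/15
argmax = 1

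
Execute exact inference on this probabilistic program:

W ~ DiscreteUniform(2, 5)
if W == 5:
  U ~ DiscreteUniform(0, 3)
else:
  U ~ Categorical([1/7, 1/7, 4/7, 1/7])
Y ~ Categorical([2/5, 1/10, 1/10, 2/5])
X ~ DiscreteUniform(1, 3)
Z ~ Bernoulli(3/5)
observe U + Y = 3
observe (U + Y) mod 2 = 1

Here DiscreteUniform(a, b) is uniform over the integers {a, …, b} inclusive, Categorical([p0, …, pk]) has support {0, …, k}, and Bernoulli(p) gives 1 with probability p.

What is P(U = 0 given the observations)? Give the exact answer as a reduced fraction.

Enumerate traces; 96 have nonzero weight after conditioning:
  (W=2, U=0, Y=3, X=1, Z=0) weight 1/525
  (W=2, U=0, Y=3, X=1, Z=1) weight 1/350
  (W=2, U=0, Y=3, X=2, Z=0) weight 1/525
  (W=2, U=0, Y=3, X=2, Z=1) weight 1/350
  (W=2, U=0, Y=3, X=3, Z=0) weight 1/525
  (W=2, U=0, Y=3, X=3, Z=1) weight 1/350
  (W=2, U=1, Y=2, X=1, Z=0) weight 1/2100
  (W=2, U=1, Y=2, X=1, Z=1) weight 1/1400
  (W=2, U=2, Y=1, X=1, Z=0) weight 1/525
  (W=2, U=3, Y=0, X=1, Z=0) weight 1/525
  … 86 more
Group by U:
  weight(U=0) = 19/280
  weight(U=1) = 19/1120
  weight(U=2) = 11/224
  weight(U=3) = 19/280
Total weight = 19/280 + 19/1120 + 11/224 + 19/280 = 113/560
P(U=0 | obs) = 19/280 / 113/560 = 38/113
P(U=1 | obs) = 19/1120 / 113/560 = 19/226
P(U=2 | obs) = 11/224 / 113/560 = 55/226
P(U=3 | obs) = 19/280 / 113/560 = 38/113

P(U = 0 | obs) = 38/113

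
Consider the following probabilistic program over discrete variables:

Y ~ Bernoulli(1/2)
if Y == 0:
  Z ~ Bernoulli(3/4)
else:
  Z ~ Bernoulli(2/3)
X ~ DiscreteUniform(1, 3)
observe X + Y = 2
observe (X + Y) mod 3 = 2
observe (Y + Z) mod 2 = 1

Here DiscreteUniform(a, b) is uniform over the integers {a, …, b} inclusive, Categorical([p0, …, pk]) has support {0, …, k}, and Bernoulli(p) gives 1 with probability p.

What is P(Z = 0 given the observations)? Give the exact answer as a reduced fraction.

Enumerate traces; 2 have nonzero weight after conditioning:
  (Y=0, Z=1, X=2) weight 1/8
  (Y=1, Z=0, X=1) weight 1/18
Group by Z:
  weight(Z=0) = 1/18
  weight(Z=1) = 1/8
Total weight = 1/18 + 1/8 = 13/72
P(Z=0 | obs) = 1/18 / 13/72 = 4/13
P(Z=1 | obs) = 1/8 / 13/72 = 9/13

P(Z = 0 | obs) = 4/13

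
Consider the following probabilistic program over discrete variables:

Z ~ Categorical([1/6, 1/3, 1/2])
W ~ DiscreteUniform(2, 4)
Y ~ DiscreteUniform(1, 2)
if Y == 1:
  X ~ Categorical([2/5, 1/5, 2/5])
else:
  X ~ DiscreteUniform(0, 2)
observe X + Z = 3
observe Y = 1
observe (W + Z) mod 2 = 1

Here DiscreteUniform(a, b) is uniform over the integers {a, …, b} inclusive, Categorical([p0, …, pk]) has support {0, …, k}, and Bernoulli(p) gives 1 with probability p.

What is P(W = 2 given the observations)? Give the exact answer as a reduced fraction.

Enumerate traces; 3 have nonzero weight after conditioning:
  (Z=1, W=2, Y=1, X=2) weight 1/45
  (Z=1, W=4, Y=1, X=2) weight 1/45
  (Z=2, W=3, Y=1, X=1) weight 1/60
Group by W:
  weight(W=2) = 1/45
  weight(W=3) = 1/60
  weight(W=4) = 1/45
Total weight = 1/45 + 1/60 + 1/45 = 11/180
P(W=2 | obs) = 1/45 / 11/180 = 4/11
P(W=3 | obs) = 1/60 / 11/180 = 3/11
P(W=4 | obs) = 1/45 / 11/180 = 4/11

P(W = 2 | obs) = 4/11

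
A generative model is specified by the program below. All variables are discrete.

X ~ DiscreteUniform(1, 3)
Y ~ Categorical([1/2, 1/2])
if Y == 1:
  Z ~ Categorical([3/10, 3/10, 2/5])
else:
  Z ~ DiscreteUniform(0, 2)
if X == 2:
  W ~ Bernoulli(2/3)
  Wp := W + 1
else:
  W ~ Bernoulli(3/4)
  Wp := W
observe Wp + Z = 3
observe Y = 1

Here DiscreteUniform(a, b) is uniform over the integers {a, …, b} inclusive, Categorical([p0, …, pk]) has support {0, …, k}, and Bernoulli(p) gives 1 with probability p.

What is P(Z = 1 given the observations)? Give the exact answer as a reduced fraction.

P(Z = 1 | obs) = 3/14

Enumerate traces; 4 have nonzero weight after conditioning:
  (X=1, Y=1, Z=2, W=1) weight 1/20
  (X=2, Y=1, Z=1, W=1) weight 1/30
  (X=2, Y=1, Z=2, W=0) weight 1/45
  (X=3, Y=1, Z=2, W=1) weight 1/20
Group by Z:
  weight(Z=1) = 1/30
  weight(Z=2) = 11/90
Total weight = 1/30 + 11/90 = 7/45
P(Z=1 | obs) = 1/30 / 7/45 = 3/14
P(Z=2 | obs) = 11/90 / 7/45 = 11/14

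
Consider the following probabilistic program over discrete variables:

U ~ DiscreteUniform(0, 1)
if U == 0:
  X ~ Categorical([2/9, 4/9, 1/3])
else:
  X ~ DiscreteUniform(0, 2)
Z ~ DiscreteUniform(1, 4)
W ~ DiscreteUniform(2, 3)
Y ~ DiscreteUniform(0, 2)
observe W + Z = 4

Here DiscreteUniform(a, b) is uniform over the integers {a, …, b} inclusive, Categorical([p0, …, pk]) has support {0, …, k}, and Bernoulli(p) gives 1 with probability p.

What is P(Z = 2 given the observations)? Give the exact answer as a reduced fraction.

P(Z = 2 | obs) = 1/2

Enumerate traces; 36 have nonzero weight after conditioning:
  (U=0, X=0, Z=1, W=3, Y=0) weight 1/216
  (U=0, X=0, Z=1, W=3, Y=1) weight 1/216
  (U=0, X=0, Z=1, W=3, Y=2) weight 1/216
  (U=0, X=0, Z=2, W=2, Y=0) weight 1/216
  (U=0, X=0, Z=2, W=2, Y=1) weight 1/216
  (U=0, X=0, Z=2, W=2, Y=2) weight 1/216
  (U=0, X=1, Z=1, W=3, Y=0) weight 1/108
  (U=0, X=1, Z=1, W=3, Y=1) weight 1/108
  … 28 more
Group by Z:
  weight(Z=1) = 1/8
  weight(Z=2) = 1/8
Total weight = 1/8 + 1/8 = 1/4
P(Z=1 | obs) = 1/8 / 1/4 = 1/2
P(Z=2 | obs) = 1/8 / 1/4 = 1/2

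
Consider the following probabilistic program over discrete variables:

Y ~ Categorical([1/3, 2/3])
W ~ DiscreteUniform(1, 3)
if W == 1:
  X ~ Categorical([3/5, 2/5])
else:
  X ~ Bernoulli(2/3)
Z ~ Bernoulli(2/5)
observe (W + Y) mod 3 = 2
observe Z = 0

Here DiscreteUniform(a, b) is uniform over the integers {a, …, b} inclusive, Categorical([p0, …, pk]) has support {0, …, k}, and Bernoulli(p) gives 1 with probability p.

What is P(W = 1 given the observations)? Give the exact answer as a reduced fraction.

Enumerate traces; 4 have nonzero weight after conditioning:
  (Y=0, W=2, X=0, Z=0) weight 1/45
  (Y=0, W=2, X=1, Z=0) weight 2/45
  (Y=1, W=1, X=0, Z=0) weight 2/25
  (Y=1, W=1, X=1, Z=0) weight 4/75
Group by W:
  weight(W=1) = 2/15
  weight(W=2) = 1/15
Total weight = 2/15 + 1/15 = 1/5
P(W=1 | obs) = 2/15 / 1/5 = 2/3
P(W=2 | obs) = 1/15 / 1/5 = 1/3

P(W = 1 | obs) = 2/3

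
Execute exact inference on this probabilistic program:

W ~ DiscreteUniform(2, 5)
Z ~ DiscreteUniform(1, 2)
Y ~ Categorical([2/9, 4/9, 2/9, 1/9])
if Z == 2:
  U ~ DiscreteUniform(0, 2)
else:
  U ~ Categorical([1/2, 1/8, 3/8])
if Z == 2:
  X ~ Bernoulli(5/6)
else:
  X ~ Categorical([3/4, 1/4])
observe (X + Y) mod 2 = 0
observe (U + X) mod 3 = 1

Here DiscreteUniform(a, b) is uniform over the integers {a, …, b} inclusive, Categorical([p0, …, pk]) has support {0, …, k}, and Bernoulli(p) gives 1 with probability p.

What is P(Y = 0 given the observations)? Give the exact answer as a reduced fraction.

P(Y = 0 | obs) = 43/376

Enumerate traces; 32 have nonzero weight after conditioning:
  (W=2, Z=1, Y=0, U=1, X=0) weight 1/384
  (W=2, Z=1, Y=1, U=0, X=1) weight 1/144
  (W=2, Z=1, Y=2, U=1, X=0) weight 1/384
  (W=2, Z=1, Y=3, U=0, X=1) weight 1/576
  (W=2, Z=2, Y=0, U=1, X=0) weight 1/648
  (W=2, Z=2, Y=1, U=0, X=1) weight 5/324
  (W=2, Z=2, Y=2, U=1, X=0) weight 1/648
  (W=2, Z=2, Y=3, U=0, X=1) weight 5/1296
  … 24 more
Group by Y:
  weight(Y=0) = 43/2592
  weight(Y=1) = 29/324
  weight(Y=2) = 43/2592
  weight(Y=3) = 29/1296
Total weight = 43/2592 + 29/324 + 43/2592 + 29/1296 = 47/324
P(Y=0 | obs) = 43/2592 / 47/324 = 43/376
P(Y=1 | obs) = 29/324 / 47/324 = 29/47
P(Y=2 | obs) = 43/2592 / 47/324 = 43/376
P(Y=3 | obs) = 29/1296 / 47/324 = 29/188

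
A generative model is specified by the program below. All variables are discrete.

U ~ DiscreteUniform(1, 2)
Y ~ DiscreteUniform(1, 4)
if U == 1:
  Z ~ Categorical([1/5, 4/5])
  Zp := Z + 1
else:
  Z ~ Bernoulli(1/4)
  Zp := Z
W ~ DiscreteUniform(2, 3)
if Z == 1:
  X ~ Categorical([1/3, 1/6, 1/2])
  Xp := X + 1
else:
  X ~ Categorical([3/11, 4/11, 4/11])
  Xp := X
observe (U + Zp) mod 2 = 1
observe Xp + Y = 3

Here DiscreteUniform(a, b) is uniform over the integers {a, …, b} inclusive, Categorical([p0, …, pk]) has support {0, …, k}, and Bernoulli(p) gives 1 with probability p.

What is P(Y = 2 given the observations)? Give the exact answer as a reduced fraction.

Enumerate traces; 8 have nonzero weight after conditioning:
  (U=1, Y=1, Z=1, W=2, X=1) weight 1/120
  (U=1, Y=1, Z=1, W=3, X=1) weight 1/120
  (U=1, Y=2, Z=1, W=2, X=0) weight 1/60
  (U=1, Y=2, Z=1, W=3, X=0) weight 1/60
  (U=2, Y=1, Z=1, W=2, X=1) weight 1/384
  (U=2, Y=1, Z=1, W=3, X=1) weight 1/384
  (U=2, Y=2, Z=1, W=2, X=0) weight 1/192
  (U=2, Y=2, Z=1, W=3, X=0) weight 1/192
Group by Y:
  weight(Y=1) = 7/320
  weight(Y=2) = 7/160
Total weight = 7/320 + 7/160 = 21/320
P(Y=1 | obs) = 7/320 / 21/320 = 1/3
P(Y=2 | obs) = 7/160 / 21/320 = 2/3

P(Y = 2 | obs) = 2/3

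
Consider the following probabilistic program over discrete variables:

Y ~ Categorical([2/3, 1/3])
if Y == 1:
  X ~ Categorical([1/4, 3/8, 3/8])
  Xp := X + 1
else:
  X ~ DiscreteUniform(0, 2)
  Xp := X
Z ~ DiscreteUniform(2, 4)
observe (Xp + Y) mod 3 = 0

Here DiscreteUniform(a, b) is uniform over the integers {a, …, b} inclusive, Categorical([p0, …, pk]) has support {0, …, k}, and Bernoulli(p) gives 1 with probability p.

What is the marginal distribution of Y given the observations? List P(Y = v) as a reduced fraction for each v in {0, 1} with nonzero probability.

Enumerate traces; 6 have nonzero weight after conditioning:
  (Y=0, X=0, Z=2) weight 2/27
  (Y=0, X=0, Z=3) weight 2/27
  (Y=0, X=0, Z=4) weight 2/27
  (Y=1, X=1, Z=2) weight 1/24
  (Y=1, X=1, Z=3) weight 1/24
  (Y=1, X=1, Z=4) weight 1/24
Group by Y:
  weight(Y=0) = 2/9
  weight(Y=1) = 1/8
Total weight = 2/9 + 1/8 = 25/72
P(Y=0 | obs) = 2/9 / 25/72 = 16/25
P(Y=1 | obs) = 1/8 / 25/72 = 9/25

P(Y=0) = 16/25, P(Y=1) = 9/25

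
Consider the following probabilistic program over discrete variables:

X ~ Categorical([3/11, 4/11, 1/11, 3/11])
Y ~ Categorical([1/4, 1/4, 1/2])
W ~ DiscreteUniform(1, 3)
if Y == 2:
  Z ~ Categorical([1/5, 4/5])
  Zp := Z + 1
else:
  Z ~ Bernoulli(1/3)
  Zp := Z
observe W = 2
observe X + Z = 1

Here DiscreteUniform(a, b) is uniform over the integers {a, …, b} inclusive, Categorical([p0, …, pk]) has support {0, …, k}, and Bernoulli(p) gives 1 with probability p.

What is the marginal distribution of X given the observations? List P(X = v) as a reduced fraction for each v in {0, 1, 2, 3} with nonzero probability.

P(X=0) = 51/103, P(X=1) = 52/103

Enumerate traces; 6 have nonzero weight after conditioning:
  (X=0, Y=0, W=2, Z=1) weight 1/132
  (X=0, Y=1, W=2, Z=1) weight 1/132
  (X=0, Y=2, W=2, Z=1) weight 2/55
  (X=1, Y=0, W=2, Z=0) weight 2/99
  (X=1, Y=1, W=2, Z=0) weight 2/99
  (X=1, Y=2, W=2, Z=0) weight 2/165
Group by X:
  weight(X=0) = 17/330
  weight(X=1) = 26/495
Total weight = 17/330 + 26/495 = 103/990
P(X=0 | obs) = 17/330 / 103/990 = 51/103
P(X=1 | obs) = 26/495 / 103/990 = 52/103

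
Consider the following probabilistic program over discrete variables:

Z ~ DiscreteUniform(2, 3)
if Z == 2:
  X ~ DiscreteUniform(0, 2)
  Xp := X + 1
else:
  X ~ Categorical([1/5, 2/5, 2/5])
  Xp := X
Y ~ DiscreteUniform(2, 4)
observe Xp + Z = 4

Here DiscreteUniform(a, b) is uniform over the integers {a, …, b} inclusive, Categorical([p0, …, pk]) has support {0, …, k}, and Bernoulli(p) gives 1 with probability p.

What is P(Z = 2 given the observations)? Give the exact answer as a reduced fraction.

P(Z = 2 | obs) = 5/11

Enumerate traces; 6 have nonzero weight after conditioning:
  (Z=2, X=1, Y=2) weight 1/18
  (Z=2, X=1, Y=3) weight 1/18
  (Z=2, X=1, Y=4) weight 1/18
  (Z=3, X=1, Y=2) weight 1/15
  (Z=3, X=1, Y=3) weight 1/15
  (Z=3, X=1, Y=4) weight 1/15
Group by Z:
  weight(Z=2) = 1/6
  weight(Z=3) = 1/5
Total weight = 1/6 + 1/5 = 11/30
P(Z=2 | obs) = 1/6 / 11/30 = 5/11
P(Z=3 | obs) = 1/5 / 11/30 = 6/11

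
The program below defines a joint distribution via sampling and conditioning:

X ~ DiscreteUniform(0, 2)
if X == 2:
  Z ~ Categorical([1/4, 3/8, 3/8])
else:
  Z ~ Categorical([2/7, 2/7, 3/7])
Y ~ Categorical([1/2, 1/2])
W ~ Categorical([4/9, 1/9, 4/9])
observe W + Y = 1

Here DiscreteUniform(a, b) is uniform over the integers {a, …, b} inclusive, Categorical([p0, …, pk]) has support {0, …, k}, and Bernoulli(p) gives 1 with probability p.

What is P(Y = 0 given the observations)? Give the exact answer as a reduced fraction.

P(Y = 0 | obs) = 1/5

Enumerate traces; 18 have nonzero weight after conditioning:
  (X=0, Z=0, Y=0, W=1) weight 1/189
  (X=0, Z=0, Y=1, W=0) weight 4/189
  (X=0, Z=1, Y=0, W=1) weight 1/189
  (X=0, Z=1, Y=1, W=0) weight 4/189
  (X=0, Z=2, Y=0, W=1) weight 1/126
  (X=0, Z=2, Y=1, W=0) weight 2/63
  (X=1, Z=0, Y=0, W=1) weight 1/189
  (X=1, Z=0, Y=1, W=0) weight 4/189
  … 10 more
Group by Y:
  weight(Y=0) = 1/18
  weight(Y=1) = 2/9
Total weight = 1/18 + 2/9 = 5/18
P(Y=0 | obs) = 1/18 / 5/18 = 1/5
P(Y=1 | obs) = 2/9 / 5/18 = 4/5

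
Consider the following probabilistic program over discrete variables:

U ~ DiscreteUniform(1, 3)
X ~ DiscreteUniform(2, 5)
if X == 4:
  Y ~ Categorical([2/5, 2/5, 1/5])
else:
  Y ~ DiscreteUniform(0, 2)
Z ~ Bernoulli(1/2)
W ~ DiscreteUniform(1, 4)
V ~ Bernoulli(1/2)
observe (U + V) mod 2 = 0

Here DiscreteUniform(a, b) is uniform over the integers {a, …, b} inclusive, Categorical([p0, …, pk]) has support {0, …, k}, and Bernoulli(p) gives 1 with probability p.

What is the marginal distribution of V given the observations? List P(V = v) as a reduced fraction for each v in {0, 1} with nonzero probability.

Enumerate traces; 288 have nonzero weight after conditioning:
  (U=1, X=2, Y=0, Z=0, W=1, V=1) weight 1/576
  (U=1, X=2, Y=0, Z=0, W=2, V=1) weight 1/576
  (U=1, X=2, Y=0, Z=0, W=3, V=1) weight 1/576
  (U=1, X=2, Y=0, Z=0, W=4, V=1) weight 1/576
  (U=1, X=2, Y=0, Z=1, W=1, V=1) weight 1/576
  (U=1, X=2, Y=0, Z=1, W=2, V=1) weight 1/576
  (U=1, X=2, Y=0, Z=1, W=3, V=1) weight 1/576
  (U=1, X=2, Y=0, Z=1, W=4, V=1) weight 1/576
  (U=2, X=2, Y=0, Z=0, W=1, V=0) weight 1/576
  … 279 more
Group by V:
  weight(V=0) = 1/6
  weight(V=1) = 1/3
Total weight = 1/6 + 1/3 = 1/2
P(V=0 | obs) = 1/6 / 1/2 = 1/3
P(V=1 | obs) = 1/3 / 1/2 = 2/3

P(V=0) = 1/3, P(V=1) = 2/3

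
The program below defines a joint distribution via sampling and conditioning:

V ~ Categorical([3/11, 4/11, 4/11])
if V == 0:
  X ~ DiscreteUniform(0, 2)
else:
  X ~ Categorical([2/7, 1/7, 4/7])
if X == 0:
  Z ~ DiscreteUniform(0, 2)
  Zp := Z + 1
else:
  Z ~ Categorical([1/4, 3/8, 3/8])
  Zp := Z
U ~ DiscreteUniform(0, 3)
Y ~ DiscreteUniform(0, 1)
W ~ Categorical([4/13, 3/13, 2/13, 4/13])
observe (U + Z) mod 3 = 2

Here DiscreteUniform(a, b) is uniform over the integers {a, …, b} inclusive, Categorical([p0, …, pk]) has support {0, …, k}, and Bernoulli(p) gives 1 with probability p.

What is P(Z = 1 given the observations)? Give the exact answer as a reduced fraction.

P(Z = 1 | obs) = 335/1259

Enumerate traces; 288 have nonzero weight after conditioning:
  (V=0, X=0, Z=0, U=2, Y=0, W=0) weight 1/858
  (V=0, X=0, Z=0, U=2, Y=0, W=1) weight 1/1144
  (V=0, X=0, Z=0, U=2, Y=0, W=2) weight 1/1716
  (V=0, X=0, Z=0, U=2, Y=0, W=3) weight 1/858
  (V=0, X=0, Z=0, U=2, Y=1, W=0) weight 1/858
  (V=0, X=0, Z=0, U=2, Y=1, W=1) weight 1/1144
  (V=0, X=0, Z=0, U=2, Y=1, W=2) weight 1/1716
  (V=0, X=0, Z=0, U=2, Y=1, W=3) weight 1/858
  (V=0, X=0, Z=1, U=1, Y=0, W=0) weight 1/858
  (V=0, X=0, Z=2, U=0, Y=0, W=0) weight 1/858
  … 278 more
Group by Z:
  weight(Z=0) = 127/1848
  weight(Z=1) = 335/3696
  weight(Z=2) = 335/1848
Total weight = 127/1848 + 335/3696 + 335/1848 = 1259/3696
P(Z=0 | obs) = 127/1848 / 1259/3696 = 254/1259
P(Z=1 | obs) = 335/3696 / 1259/3696 = 335/1259
P(Z=2 | obs) = 335/1848 / 1259/3696 = 670/1259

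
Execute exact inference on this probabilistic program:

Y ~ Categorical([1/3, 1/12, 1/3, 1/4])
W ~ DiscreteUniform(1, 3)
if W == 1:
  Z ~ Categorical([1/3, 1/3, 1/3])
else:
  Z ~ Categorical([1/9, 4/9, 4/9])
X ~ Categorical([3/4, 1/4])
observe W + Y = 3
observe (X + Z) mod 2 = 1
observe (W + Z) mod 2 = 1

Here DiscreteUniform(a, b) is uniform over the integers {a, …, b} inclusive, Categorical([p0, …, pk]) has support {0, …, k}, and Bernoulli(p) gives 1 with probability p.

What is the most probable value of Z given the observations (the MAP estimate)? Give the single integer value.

Enumerate traces; 5 have nonzero weight after conditioning:
  (Y=0, W=3, Z=0, X=1) weight 1/324
  (Y=0, W=3, Z=2, X=1) weight 1/81
  (Y=1, W=2, Z=1, X=0) weight 1/108
  (Y=2, W=1, Z=0, X=1) weight 1/108
  (Y=2, W=1, Z=2, X=1) weight 1/108
Group by Z:
  weight(Z=0) = 1/81
  weight(Z=1) = 1/108
  weight(Z=2) = 7/324
Total weight = 1/81 + 1/108 + 7/324 = 7/162
P(Z=0 | obs) = 1/81 / 7/162 = 2/7
P(Z=1 | obs) = 1/108 / 7/162 = 3/14
P(Z=2 | obs) = 7/324 / 7/162 = 1/2
argmax = 2

argmax_v P(Z = v | obs) = 2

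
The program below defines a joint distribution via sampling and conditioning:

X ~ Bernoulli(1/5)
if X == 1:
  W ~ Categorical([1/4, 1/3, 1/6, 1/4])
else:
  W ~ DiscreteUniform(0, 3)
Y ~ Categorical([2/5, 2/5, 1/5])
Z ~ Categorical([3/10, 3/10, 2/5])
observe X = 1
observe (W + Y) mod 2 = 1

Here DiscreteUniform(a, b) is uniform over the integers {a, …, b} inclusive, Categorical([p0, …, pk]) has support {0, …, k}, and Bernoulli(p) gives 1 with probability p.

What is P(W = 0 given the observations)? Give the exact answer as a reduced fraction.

P(W = 0 | obs) = 6/31

Enumerate traces; 18 have nonzero weight after conditioning:
  (X=1, W=0, Y=1, Z=0) weight 3/500
  (X=1, W=0, Y=1, Z=1) weight 3/500
  (X=1, W=0, Y=1, Z=2) weight 1/125
  (X=1, W=1, Y=0, Z=0) weight 1/125
  (X=1, W=1, Y=0, Z=1) weight 1/125
  (X=1, W=1, Y=0, Z=2) weight 4/375
  (X=1, W=1, Y=2, Z=0) weight 1/250
  (X=1, W=1, Y=2, Z=1) weight 1/250
  (X=1, W=2, Y=1, Z=0) weight 1/250
  (X=1, W=3, Y=0, Z=0) weight 3/500
  … 8 more
Group by W:
  weight(W=0) = 1/50
  weight(W=1) = 1/25
  weight(W=2) = 1/75
  weight(W=3) = 3/100
Total weight = 1/50 + 1/25 + 1/75 + 3/100 = 31/300
P(W=0 | obs) = 1/50 / 31/300 = 6/31
P(W=1 | obs) = 1/25 / 31/300 = 12/31
P(W=2 | obs) = 1/75 / 31/300 = 4/31
P(W=3 | obs) = 3/100 / 31/300 = 9/31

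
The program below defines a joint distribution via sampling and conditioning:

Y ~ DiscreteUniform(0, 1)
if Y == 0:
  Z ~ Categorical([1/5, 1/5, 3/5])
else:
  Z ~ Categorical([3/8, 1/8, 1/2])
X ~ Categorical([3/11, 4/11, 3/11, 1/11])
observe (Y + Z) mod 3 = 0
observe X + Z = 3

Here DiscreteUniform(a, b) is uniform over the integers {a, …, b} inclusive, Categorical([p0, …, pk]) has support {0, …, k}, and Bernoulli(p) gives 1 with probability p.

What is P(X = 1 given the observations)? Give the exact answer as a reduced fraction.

Enumerate traces; 2 have nonzero weight after conditioning:
  (Y=0, Z=0, X=3) weight 1/110
  (Y=1, Z=2, X=1) weight 1/11
Group by X:
  weight(X=1) = 1/11
  weight(X=3) = 1/110
Total weight = 1/11 + 1/110 = 1/10
P(X=1 | obs) = 1/11 / 1/10 = 10/11
P(X=3 | obs) = 1/110 / 1/10 = 1/11

P(X = 1 | obs) = 10/11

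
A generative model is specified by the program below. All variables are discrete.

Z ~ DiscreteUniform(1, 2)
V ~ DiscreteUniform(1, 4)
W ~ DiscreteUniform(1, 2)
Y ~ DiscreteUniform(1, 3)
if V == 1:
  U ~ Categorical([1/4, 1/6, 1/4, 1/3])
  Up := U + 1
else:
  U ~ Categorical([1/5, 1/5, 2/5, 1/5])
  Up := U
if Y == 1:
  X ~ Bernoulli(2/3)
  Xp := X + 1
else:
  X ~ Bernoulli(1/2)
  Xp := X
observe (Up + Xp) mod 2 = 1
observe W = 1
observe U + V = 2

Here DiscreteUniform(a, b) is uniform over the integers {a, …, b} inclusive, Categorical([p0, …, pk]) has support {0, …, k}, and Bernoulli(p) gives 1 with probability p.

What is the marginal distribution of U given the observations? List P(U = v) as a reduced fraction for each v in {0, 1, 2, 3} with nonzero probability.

Enumerate traces; 12 have nonzero weight after conditioning:
  (Z=1, V=1, W=1, Y=1, U=1, X=0) weight 1/864
  (Z=1, V=1, W=1, Y=2, U=1, X=1) weight 1/576
  (Z=1, V=1, W=1, Y=3, U=1, X=1) weight 1/576
  (Z=1, V=2, W=1, Y=1, U=0, X=0) weight 1/720
  (Z=1, V=2, W=1, Y=2, U=0, X=1) weight 1/480
  (Z=1, V=2, W=1, Y=3, U=0, X=1) weight 1/480
  (Z=2, V=1, W=1, Y=1, U=1, X=0) weight 1/864
  (Z=2, V=1, W=1, Y=2, U=1, X=1) weight 1/576
  … 4 more
Group by U:
  weight(U=0) = 1/90
  weight(U=1) = 1/108
Total weight = 1/90 + 1/108 = 11/540
P(U=0 | obs) = 1/90 / 11/540 = 6/11
P(U=1 | obs) = 1/108 / 11/540 = 5/11

P(U=0) = 6/11, P(U=1) = 5/11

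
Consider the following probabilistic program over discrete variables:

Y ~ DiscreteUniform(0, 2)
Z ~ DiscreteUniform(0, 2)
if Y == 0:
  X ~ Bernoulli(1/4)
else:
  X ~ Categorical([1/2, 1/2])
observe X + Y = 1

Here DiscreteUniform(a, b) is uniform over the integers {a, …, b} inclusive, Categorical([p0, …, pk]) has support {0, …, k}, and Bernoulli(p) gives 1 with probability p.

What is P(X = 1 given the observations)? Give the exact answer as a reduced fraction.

Enumerate traces; 6 have nonzero weight after conditioning:
  (Y=0, Z=0, X=1) weight 1/36
  (Y=0, Z=1, X=1) weight 1/36
  (Y=0, Z=2, X=1) weight 1/36
  (Y=1, Z=0, X=0) weight 1/18
  (Y=1, Z=1, X=0) weight 1/18
  (Y=1, Z=2, X=0) weight 1/18
Group by X:
  weight(X=0) = 1/6
  weight(X=1) = 1/12
Total weight = 1/6 + 1/12 = 1/4
P(X=0 | obs) = 1/6 / 1/4 = 2/3
P(X=1 | obs) = 1/12 / 1/4 = 1/3

P(X = 1 | obs) = 1/3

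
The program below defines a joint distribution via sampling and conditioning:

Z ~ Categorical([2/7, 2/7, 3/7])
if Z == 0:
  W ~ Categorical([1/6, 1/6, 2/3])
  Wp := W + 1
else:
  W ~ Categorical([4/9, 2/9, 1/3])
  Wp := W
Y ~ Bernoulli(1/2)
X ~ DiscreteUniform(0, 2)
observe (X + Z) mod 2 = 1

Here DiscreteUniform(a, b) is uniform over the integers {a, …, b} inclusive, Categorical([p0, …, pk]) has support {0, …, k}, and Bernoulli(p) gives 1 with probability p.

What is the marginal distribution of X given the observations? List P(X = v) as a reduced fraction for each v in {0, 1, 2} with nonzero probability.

Enumerate traces; 24 have nonzero weight after conditioning:
  (Z=0, W=0, Y=0, X=1) weight 1/126
  (Z=0, W=0, Y=1, X=1) weight 1/126
  (Z=0, W=1, Y=0, X=1) weight 1/126
  (Z=0, W=1, Y=1, X=1) weight 1/126
  (Z=0, W=2, Y=0, X=1) weight 2/63
  (Z=0, W=2, Y=1, X=1) weight 2/63
  (Z=1, W=0, Y=0, X=0) weight 4/189
  (Z=1, W=0, Y=0, X=2) weight 4/189
  … 16 more
Group by X:
  weight(X=0) = 2/21
  weight(X=1) = 5/21
  weight(X=2) = 2/21
Total weight = 2/21 + 5/21 + 2/21 = 3/7
P(X=0 | obs) = 2/21 / 3/7 = 2/9
P(X=1 | obs) = 5/21 / 3/7 = 5/9
P(X=2 | obs) = 2/21 / 3/7 = 2/9

P(X=0) = 2/9, P(X=1) = 5/9, P(X=2) = 2/9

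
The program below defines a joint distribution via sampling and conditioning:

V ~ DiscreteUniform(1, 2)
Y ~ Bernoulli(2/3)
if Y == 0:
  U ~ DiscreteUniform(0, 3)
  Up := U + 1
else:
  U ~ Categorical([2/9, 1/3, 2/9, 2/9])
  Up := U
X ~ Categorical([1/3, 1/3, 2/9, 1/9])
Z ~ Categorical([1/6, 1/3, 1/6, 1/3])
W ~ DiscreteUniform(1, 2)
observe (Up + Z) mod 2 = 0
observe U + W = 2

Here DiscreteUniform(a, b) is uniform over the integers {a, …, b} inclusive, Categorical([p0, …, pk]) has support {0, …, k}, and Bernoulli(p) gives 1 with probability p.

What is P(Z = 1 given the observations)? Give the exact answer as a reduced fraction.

Enumerate traces; 64 have nonzero weight after conditioning:
  (V=1, Y=0, U=0, X=0, Z=1, W=2) weight 1/432
  (V=1, Y=0, U=0, X=0, Z=3, W=2) weight 1/432
  (V=1, Y=0, U=0, X=1, Z=1, W=2) weight 1/432
  (V=1, Y=0, U=0, X=1, Z=3, W=2) weight 1/432
  (V=1, Y=0, U=0, X=2, Z=1, W=2) weight 1/648
  (V=1, Y=0, U=0, X=2, Z=3, W=2) weight 1/648
  (V=1, Y=0, U=0, X=3, Z=1, W=2) weight 1/1296
  (V=1, Y=0, U=0, X=3, Z=3, W=2) weight 1/1296
  (V=1, Y=0, U=1, X=0, Z=0, W=1) weight 1/864
  (V=1, Y=0, U=1, X=0, Z=2, W=1) weight 1/864
  … 54 more
Group by Z:
  weight(Z=0) = 25/1296
  weight(Z=1) = 11/216
  weight(Z=2) = 25/1296
  weight(Z=3) = 11/216
Total weight = 25/1296 + 11/216 + 25/1296 + 11/216 = 91/648
P(Z=0 | obs) = 25/1296 / 91/648 = 25/182
P(Z=1 | obs) = 11/216 / 91/648 = 33/91
P(Z=2 | obs) = 25/1296 / 91/648 = 25/182
P(Z=3 | obs) = 11/216 / 91/648 = 33/91

P(Z = 1 | obs) = 33/91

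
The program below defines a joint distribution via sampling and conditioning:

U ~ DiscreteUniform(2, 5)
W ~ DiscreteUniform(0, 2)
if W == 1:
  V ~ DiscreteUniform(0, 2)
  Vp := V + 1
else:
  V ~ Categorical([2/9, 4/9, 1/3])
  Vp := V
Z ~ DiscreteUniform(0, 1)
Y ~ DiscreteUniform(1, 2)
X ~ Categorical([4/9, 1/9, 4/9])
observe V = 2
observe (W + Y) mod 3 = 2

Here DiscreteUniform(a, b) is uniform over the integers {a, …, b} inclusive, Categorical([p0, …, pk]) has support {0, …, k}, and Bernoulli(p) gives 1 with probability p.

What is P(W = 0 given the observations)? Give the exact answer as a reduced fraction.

P(W = 0 | obs) = 1/2

Enumerate traces; 48 have nonzero weight after conditioning:
  (U=2, W=0, V=2, Z=0, Y=2, X=0) weight 1/324
  (U=2, W=0, V=2, Z=0, Y=2, X=1) weight 1/1296
  (U=2, W=0, V=2, Z=0, Y=2, X=2) weight 1/324
  (U=2, W=0, V=2, Z=1, Y=2, X=0) weight 1/324
  (U=2, W=0, V=2, Z=1, Y=2, X=1) weight 1/1296
  (U=2, W=0, V=2, Z=1, Y=2, X=2) weight 1/324
  (U=2, W=1, V=2, Z=0, Y=1, X=0) weight 1/324
  (U=2, W=1, V=2, Z=0, Y=1, X=1) weight 1/1296
  … 40 more
Group by W:
  weight(W=0) = 1/18
  weight(W=1) = 1/18
Total weight = 1/18 + 1/18 = 1/9
P(W=0 | obs) = 1/18 / 1/9 = 1/2
P(W=1 | obs) = 1/18 / 1/9 = 1/2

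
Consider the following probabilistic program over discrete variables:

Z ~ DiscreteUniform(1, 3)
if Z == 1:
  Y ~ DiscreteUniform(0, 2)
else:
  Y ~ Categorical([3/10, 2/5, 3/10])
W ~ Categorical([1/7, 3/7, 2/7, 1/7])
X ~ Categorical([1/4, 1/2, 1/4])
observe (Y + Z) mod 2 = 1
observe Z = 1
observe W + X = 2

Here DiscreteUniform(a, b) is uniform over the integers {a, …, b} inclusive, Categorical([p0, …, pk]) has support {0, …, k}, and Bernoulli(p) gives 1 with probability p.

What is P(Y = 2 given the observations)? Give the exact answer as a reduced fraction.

Enumerate traces; 6 have nonzero weight after conditioning:
  (Z=1, Y=0, W=0, X=2) weight 1/252
  (Z=1, Y=0, W=1, X=1) weight 1/42
  (Z=1, Y=0, W=2, X=0) weight 1/126
  (Z=1, Y=2, W=0, X=2) weight 1/252
  (Z=1, Y=2, W=1, X=1) weight 1/42
  (Z=1, Y=2, W=2, X=0) weight 1/126
Group by Y:
  weight(Y=0) = 1/28
  weight(Y=2) = 1/28
Total weight = 1/28 + 1/28 = 1/14
P(Y=0 | obs) = 1/28 / 1/14 = 1/2
P(Y=2 | obs) = 1/28 / 1/14 = 1/2

P(Y = 2 | obs) = 1/2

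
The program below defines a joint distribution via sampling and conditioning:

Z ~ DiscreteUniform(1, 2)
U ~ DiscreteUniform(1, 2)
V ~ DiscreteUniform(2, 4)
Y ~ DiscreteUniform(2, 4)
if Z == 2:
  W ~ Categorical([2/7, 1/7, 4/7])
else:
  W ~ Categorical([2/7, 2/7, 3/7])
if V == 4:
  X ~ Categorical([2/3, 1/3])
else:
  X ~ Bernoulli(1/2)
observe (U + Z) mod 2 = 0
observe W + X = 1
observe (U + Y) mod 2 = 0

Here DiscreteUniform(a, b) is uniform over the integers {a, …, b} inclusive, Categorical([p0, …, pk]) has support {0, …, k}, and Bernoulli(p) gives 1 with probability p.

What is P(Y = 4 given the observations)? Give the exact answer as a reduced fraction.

P(Y = 4 | obs) = 13/44

Enumerate traces; 18 have nonzero weight after conditioning:
  (Z=1, U=1, V=2, Y=3, W=0, X=1) weight 1/252
  (Z=1, U=1, V=2, Y=3, W=1, X=0) weight 1/252
  (Z=1, U=1, V=3, Y=3, W=0, X=1) weight 1/252
  (Z=1, U=1, V=3, Y=3, W=1, X=0) weight 1/252
  (Z=1, U=1, V=4, Y=3, W=0, X=1) weight 1/378
  (Z=1, U=1, V=4, Y=3, W=1, X=0) weight 1/189
  (Z=2, U=2, V=2, Y=2, W=0, X=1) weight 1/252
  (Z=2, U=2, V=2, Y=2, W=1, X=0) weight 1/504
  (Z=2, U=2, V=2, Y=4, W=0, X=1) weight 1/252
  … 9 more
Group by Y:
  weight(Y=2) = 13/756
  weight(Y=3) = 1/42
  weight(Y=4) = 13/756
Total weight = 13/756 + 1/42 + 13/756 = 11/189
P(Y=2 | obs) = 13/756 / 11/189 = 13/44
P(Y=3 | obs) = 1/42 / 11/189 = 9/22
P(Y=4 | obs) = 13/756 / 11/189 = 13/44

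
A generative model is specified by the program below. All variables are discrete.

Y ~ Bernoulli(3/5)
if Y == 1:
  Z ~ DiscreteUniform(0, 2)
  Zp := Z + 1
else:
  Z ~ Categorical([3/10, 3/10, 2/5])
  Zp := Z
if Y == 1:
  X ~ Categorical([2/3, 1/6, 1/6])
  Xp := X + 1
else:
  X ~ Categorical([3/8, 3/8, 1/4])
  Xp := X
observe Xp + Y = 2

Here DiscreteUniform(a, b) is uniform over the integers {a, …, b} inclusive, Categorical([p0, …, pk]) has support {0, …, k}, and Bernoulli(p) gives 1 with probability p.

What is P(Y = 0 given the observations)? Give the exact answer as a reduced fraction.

Enumerate traces; 6 have nonzero weight after conditioning:
  (Y=0, Z=0, X=2) weight 3/100
  (Y=0, Z=1, X=2) weight 3/100
  (Y=0, Z=2, X=2) weight 1/25
  (Y=1, Z=0, X=0) weight 2/15
  (Y=1, Z=1, X=0) weight 2/15
  (Y=1, Z=2, X=0) weight 2/15
Group by Y:
  weight(Y=0) = 1/10
  weight(Y=1) = 2/5
Total weight = 1/10 + 2/5 = 1/2
P(Y=0 | obs) = 1/10 / 1/2 = 1/5
P(Y=1 | obs) = 2/5 / 1/2 = 4/5

P(Y = 0 | obs) = 1/5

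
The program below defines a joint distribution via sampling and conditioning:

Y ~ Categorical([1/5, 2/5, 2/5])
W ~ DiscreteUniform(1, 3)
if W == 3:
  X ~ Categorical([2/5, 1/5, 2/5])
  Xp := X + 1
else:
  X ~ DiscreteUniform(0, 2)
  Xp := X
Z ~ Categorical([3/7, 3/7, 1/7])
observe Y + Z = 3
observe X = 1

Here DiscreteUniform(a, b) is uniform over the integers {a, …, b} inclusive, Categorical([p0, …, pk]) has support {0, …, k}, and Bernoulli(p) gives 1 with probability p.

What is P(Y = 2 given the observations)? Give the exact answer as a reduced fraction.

Enumerate traces; 6 have nonzero weight after conditioning:
  (Y=1, W=1, X=1, Z=2) weight 2/315
  (Y=1, W=2, X=1, Z=2) weight 2/315
  (Y=1, W=3, X=1, Z=2) weight 2/525
  (Y=2, W=1, X=1, Z=1) weight 2/105
  (Y=2, W=2, X=1, Z=1) weight 2/105
  (Y=2, W=3, X=1, Z=1) weight 2/175
Group by Y:
  weight(Y=1) = 26/1575
  weight(Y=2) = 26/525
Total weight = 26/1575 + 26/525 = 104/1575
P(Y=1 | obs) = 26/1575 / 104/1575 = 1/4
P(Y=2 | obs) = 26/525 / 104/1575 = 3/4

P(Y = 2 | obs) = 3/4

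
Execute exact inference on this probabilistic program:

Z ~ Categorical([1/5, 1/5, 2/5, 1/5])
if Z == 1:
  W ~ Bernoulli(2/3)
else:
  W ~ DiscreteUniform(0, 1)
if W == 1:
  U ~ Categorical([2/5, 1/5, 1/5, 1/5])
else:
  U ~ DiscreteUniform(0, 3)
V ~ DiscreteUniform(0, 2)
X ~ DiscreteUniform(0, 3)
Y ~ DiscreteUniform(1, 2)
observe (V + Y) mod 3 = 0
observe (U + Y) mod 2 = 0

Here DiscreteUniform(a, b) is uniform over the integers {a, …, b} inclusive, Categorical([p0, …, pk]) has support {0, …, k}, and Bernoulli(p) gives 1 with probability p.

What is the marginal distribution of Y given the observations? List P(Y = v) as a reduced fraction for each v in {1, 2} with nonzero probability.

Enumerate traces; 128 have nonzero weight after conditioning:
  (Z=0, W=0, U=0, V=1, X=0, Y=2) weight 1/960
  (Z=0, W=0, U=0, V=1, X=1, Y=2) weight 1/960
  (Z=0, W=0, U=0, V=1, X=2, Y=2) weight 1/960
  (Z=0, W=0, U=0, V=1, X=3, Y=2) weight 1/960
  (Z=0, W=0, U=1, V=2, X=0, Y=1) weight 1/960
  (Z=0, W=0, U=1, V=2, X=1, Y=1) weight 1/960
  (Z=0, W=0, U=1, V=2, X=2, Y=1) weight 1/960
  (Z=0, W=0, U=1, V=2, X=3, Y=1) weight 1/960
  … 120 more
Group by Y:
  weight(Y=1) = 67/900
  weight(Y=2) = 83/900
Total weight = 67/900 + 83/900 = 1/6
P(Y=1 | obs) = 67/900 / 1/6 = 67/150
P(Y=2 | obs) = 83/900 / 1/6 = 83/150

P(Y=1) = 67/150, P(Y=2) = 83/150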